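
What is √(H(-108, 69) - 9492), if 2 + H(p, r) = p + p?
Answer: I*√9710 ≈ 98.539*I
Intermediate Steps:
H(p, r) = -2 + 2*p (H(p, r) = -2 + (p + p) = -2 + 2*p)
√(H(-108, 69) - 9492) = √((-2 + 2*(-108)) - 9492) = √((-2 - 216) - 9492) = √(-218 - 9492) = √(-9710) = I*√9710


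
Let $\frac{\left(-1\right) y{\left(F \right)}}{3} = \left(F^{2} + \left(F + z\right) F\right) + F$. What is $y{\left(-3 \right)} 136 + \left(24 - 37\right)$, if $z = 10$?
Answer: $6107$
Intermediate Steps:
$y{\left(F \right)} = - 3 F - 3 F^{2} - 3 F \left(10 + F\right)$ ($y{\left(F \right)} = - 3 \left(\left(F^{2} + \left(F + 10\right) F\right) + F\right) = - 3 \left(\left(F^{2} + \left(10 + F\right) F\right) + F\right) = - 3 \left(\left(F^{2} + F \left(10 + F\right)\right) + F\right) = - 3 \left(F + F^{2} + F \left(10 + F\right)\right) = - 3 F - 3 F^{2} - 3 F \left(10 + F\right)$)
$y{\left(-3 \right)} 136 + \left(24 - 37\right) = \left(-3\right) \left(-3\right) \left(11 + 2 \left(-3\right)\right) 136 + \left(24 - 37\right) = \left(-3\right) \left(-3\right) \left(11 - 6\right) 136 + \left(24 - 37\right) = \left(-3\right) \left(-3\right) 5 \cdot 136 - 13 = 45 \cdot 136 - 13 = 6120 - 13 = 6107$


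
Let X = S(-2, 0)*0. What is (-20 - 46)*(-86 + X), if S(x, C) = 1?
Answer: 5676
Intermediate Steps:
X = 0 (X = 1*0 = 0)
(-20 - 46)*(-86 + X) = (-20 - 46)*(-86 + 0) = -66*(-86) = 5676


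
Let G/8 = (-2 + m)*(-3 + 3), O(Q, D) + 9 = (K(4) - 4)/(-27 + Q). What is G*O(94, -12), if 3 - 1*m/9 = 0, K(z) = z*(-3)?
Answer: 0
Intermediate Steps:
K(z) = -3*z
O(Q, D) = -9 - 16/(-27 + Q) (O(Q, D) = -9 + (-3*4 - 4)/(-27 + Q) = -9 + (-12 - 4)/(-27 + Q) = -9 - 16/(-27 + Q))
m = 27 (m = 27 - 9*0 = 27 + 0 = 27)
G = 0 (G = 8*((-2 + 27)*(-3 + 3)) = 8*(25*0) = 8*0 = 0)
G*O(94, -12) = 0*((227 - 9*94)/(-27 + 94)) = 0*((227 - 846)/67) = 0*((1/67)*(-619)) = 0*(-619/67) = 0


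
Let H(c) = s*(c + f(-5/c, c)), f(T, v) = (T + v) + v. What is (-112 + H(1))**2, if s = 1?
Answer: 12996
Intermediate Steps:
f(T, v) = T + 2*v
H(c) = -5/c + 3*c (H(c) = 1*(c + (-5/c + 2*c)) = 1*(-5/c + 3*c) = -5/c + 3*c)
(-112 + H(1))**2 = (-112 + (-5/1 + 3*1))**2 = (-112 + (-5*1 + 3))**2 = (-112 + (-5 + 3))**2 = (-112 - 2)**2 = (-114)**2 = 12996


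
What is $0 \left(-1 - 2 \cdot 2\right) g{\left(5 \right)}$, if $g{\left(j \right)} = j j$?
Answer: $0$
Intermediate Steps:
$g{\left(j \right)} = j^{2}$
$0 \left(-1 - 2 \cdot 2\right) g{\left(5 \right)} = 0 \left(-1 - 2 \cdot 2\right) 5^{2} = 0 \left(-1 - 4\right) 25 = 0 \left(-5\right) 25 = 0 \cdot 25 = 0$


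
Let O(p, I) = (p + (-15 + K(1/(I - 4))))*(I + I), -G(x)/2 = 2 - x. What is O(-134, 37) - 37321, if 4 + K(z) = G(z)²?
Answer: -51721627/1089 ≈ -47495.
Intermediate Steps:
G(x) = -4 + 2*x (G(x) = -2*(2 - x) = -4 + 2*x)
K(z) = -4 + (-4 + 2*z)²
O(p, I) = 2*I*(-19 + p + 4*(-2 + 1/(-4 + I))²) (O(p, I) = (p + (-15 + (-4 + 4*(-2 + 1/(I - 4))²)))*(I + I) = (p + (-15 + (-4 + 4*(-2 + 1/(-4 + I))²)))*(2*I) = (p + (-19 + 4*(-2 + 1/(-4 + I))²))*(2*I) = (-19 + p + 4*(-2 + 1/(-4 + I))²)*(2*I) = 2*I*(-19 + p + 4*(-2 + 1/(-4 + I))²))
O(-134, 37) - 37321 = (-38*37 + 2*37*(-134) + 8*37*(-9 + 2*37)²/(-4 + 37)²) - 37321 = (-1406 - 9916 + 8*37*(-9 + 74)²/33²) - 37321 = (-1406 - 9916 + 8*37*65²*(1/1089)) - 37321 = (-1406 - 9916 + 8*37*4225*(1/1089)) - 37321 = (-1406 - 9916 + 1250600/1089) - 37321 = -11079058/1089 - 37321 = -51721627/1089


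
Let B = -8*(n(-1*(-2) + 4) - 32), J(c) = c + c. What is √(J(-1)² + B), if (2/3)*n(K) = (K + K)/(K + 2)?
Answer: 11*√2 ≈ 15.556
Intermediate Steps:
J(c) = 2*c
n(K) = 3*K/(2 + K) (n(K) = 3*((K + K)/(K + 2))/2 = 3*((2*K)/(2 + K))/2 = 3*(2*K/(2 + K))/2 = 3*K/(2 + K))
B = 238 (B = -8*(3*(-1*(-2) + 4)/(2 + (-1*(-2) + 4)) - 32) = -8*(3*(2 + 4)/(2 + (2 + 4)) - 32) = -8*(3*6/(2 + 6) - 32) = -8*(3*6/8 - 32) = -8*(3*6*(⅛) - 32) = -8*(9/4 - 32) = -8*(-119/4) = 238)
√(J(-1)² + B) = √((2*(-1))² + 238) = √((-2)² + 238) = √(4 + 238) = √242 = 11*√2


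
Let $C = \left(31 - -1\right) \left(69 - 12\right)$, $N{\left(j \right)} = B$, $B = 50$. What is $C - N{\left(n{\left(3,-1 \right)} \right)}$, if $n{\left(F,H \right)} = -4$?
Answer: $1774$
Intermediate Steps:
$N{\left(j \right)} = 50$
$C = 1824$ ($C = \left(31 + 1\right) 57 = 32 \cdot 57 = 1824$)
$C - N{\left(n{\left(3,-1 \right)} \right)} = 1824 - 50 = 1774$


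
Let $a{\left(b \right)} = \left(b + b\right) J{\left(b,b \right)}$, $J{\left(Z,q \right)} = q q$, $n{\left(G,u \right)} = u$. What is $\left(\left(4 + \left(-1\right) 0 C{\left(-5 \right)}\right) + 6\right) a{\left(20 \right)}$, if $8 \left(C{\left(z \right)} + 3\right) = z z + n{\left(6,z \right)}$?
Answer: $160000$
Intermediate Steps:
$C{\left(z \right)} = -3 + \frac{z}{8} + \frac{z^{2}}{8}$ ($C{\left(z \right)} = -3 + \frac{z z + z}{8} = -3 + \frac{z^{2} + z}{8} = -3 + \frac{z + z^{2}}{8} = -3 + \left(\frac{z}{8} + \frac{z^{2}}{8}\right) = -3 + \frac{z}{8} + \frac{z^{2}}{8}$)
$J{\left(Z,q \right)} = q^{2}$
$a{\left(b \right)} = 2 b^{3}$ ($a{\left(b \right)} = \left(b + b\right) b^{2} = 2 b b^{2} = 2 b^{3}$)
$\left(\left(4 + \left(-1\right) 0 C{\left(-5 \right)}\right) + 6\right) a{\left(20 \right)} = \left(\left(4 + \left(-1\right) 0 \left(-3 + \frac{1}{8} \left(-5\right) + \frac{\left(-5\right)^{2}}{8}\right)\right) + 6\right) 2 \cdot 20^{3} = \left(\left(4 + 0 \left(-3 - \frac{5}{8} + \frac{1}{8} \cdot 25\right)\right) + 6\right) 2 \cdot 8000 = \left(\left(4 + 0 \left(-3 - \frac{5}{8} + \frac{25}{8}\right)\right) + 6\right) 16000 = \left(\left(4 + 0 \left(- \frac{1}{2}\right)\right) + 6\right) 16000 = \left(\left(4 + 0\right) + 6\right) 16000 = \left(4 + 6\right) 16000 = 10 \cdot 16000 = 160000$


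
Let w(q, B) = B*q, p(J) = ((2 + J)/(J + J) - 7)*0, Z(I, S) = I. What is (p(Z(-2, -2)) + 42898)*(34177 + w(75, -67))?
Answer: 1250562496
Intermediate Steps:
p(J) = 0 (p(J) = ((2 + J)/((2*J)) - 7)*0 = ((2 + J)*(1/(2*J)) - 7)*0 = ((2 + J)/(2*J) - 7)*0 = (-7 + (2 + J)/(2*J))*0 = 0)
(p(Z(-2, -2)) + 42898)*(34177 + w(75, -67)) = (0 + 42898)*(34177 - 67*75) = 42898*(34177 - 5025) = 42898*29152 = 1250562496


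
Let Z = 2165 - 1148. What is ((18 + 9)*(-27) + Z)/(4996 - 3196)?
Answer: 4/25 ≈ 0.16000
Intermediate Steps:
Z = 1017
((18 + 9)*(-27) + Z)/(4996 - 3196) = ((18 + 9)*(-27) + 1017)/(4996 - 3196) = (27*(-27) + 1017)/1800 = (-729 + 1017)*(1/1800) = 288*(1/1800) = 4/25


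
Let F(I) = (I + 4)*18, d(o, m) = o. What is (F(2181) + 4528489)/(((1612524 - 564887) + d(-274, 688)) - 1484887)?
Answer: -4567819/437524 ≈ -10.440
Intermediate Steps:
F(I) = 72 + 18*I (F(I) = (4 + I)*18 = 72 + 18*I)
(F(2181) + 4528489)/(((1612524 - 564887) + d(-274, 688)) - 1484887) = ((72 + 18*2181) + 4528489)/(((1612524 - 564887) - 274) - 1484887) = ((72 + 39258) + 4528489)/((1047637 - 274) - 1484887) = (39330 + 4528489)/(1047363 - 1484887) = 4567819/(-437524) = 4567819*(-1/437524) = -4567819/437524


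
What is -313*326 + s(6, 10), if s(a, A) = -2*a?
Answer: -102050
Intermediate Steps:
-313*326 + s(6, 10) = -313*326 - 2*6 = -102038 - 12 = -102050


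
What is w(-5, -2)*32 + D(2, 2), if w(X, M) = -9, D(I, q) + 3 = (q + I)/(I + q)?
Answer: -290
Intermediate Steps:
D(I, q) = -2 (D(I, q) = -3 + (q + I)/(I + q) = -3 + (I + q)/(I + q) = -3 + 1 = -2)
w(-5, -2)*32 + D(2, 2) = -9*32 - 2 = -288 - 2 = -290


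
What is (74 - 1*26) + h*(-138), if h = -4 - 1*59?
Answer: 8742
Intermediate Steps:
h = -63 (h = -4 - 59 = -63)
(74 - 1*26) + h*(-138) = (74 - 1*26) - 63*(-138) = (74 - 26) + 8694 = 48 + 8694 = 8742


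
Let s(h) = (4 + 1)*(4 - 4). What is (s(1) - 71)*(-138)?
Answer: 9798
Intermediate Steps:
s(h) = 0 (s(h) = 5*0 = 0)
(s(1) - 71)*(-138) = (0 - 71)*(-138) = -71*(-138) = 9798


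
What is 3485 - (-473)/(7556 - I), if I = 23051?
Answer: 53999602/15495 ≈ 3485.0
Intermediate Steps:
3485 - (-473)/(7556 - I) = 3485 - (-473)/(7556 - 1*23051) = 3485 - (-473)/(7556 - 23051) = 3485 - (-473)/(-15495) = 3485 - (-473)*(-1)/15495 = 3485 - 1*473/15495 = 3485 - 473/15495 = 53999602/15495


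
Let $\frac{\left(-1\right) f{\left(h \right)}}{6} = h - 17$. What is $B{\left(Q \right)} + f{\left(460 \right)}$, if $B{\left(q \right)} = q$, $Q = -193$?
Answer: $-2851$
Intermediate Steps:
$f{\left(h \right)} = 102 - 6 h$ ($f{\left(h \right)} = - 6 \left(h - 17\right) = - 6 \left(-17 + h\right) = 102 - 6 h$)
$B{\left(Q \right)} + f{\left(460 \right)} = -193 + \left(102 - 2760\right) = -193 - 2658 = -2851$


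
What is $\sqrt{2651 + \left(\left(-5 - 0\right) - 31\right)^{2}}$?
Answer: $\sqrt{3947} \approx 62.825$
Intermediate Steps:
$\sqrt{2651 + \left(\left(-5 - 0\right) - 31\right)^{2}} = \sqrt{2651 + \left(\left(-5 + 0\right) - 31\right)^{2}} = \sqrt{2651 + \left(-5 - 31\right)^{2}} = \sqrt{2651 + \left(-36\right)^{2}} = \sqrt{2651 + 1296} = \sqrt{3947}$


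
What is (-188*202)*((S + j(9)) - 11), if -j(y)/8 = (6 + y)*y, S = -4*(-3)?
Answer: 40976104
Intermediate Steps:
S = 12
j(y) = -8*y*(6 + y) (j(y) = -8*(6 + y)*y = -8*y*(6 + y))
(-188*202)*((S + j(9)) - 11) = (-188*202)*((12 - 8*9*(6 + 9)) - 11) = -37976*((12 - 8*9*15) - 11) = -37976*((12 - 1080) - 11) = -37976*(-1068 - 11) = -37976*(-1079) = 40976104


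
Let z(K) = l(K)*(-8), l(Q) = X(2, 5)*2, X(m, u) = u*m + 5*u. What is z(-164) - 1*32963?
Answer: -33523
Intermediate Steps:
X(m, u) = 5*u + m*u (X(m, u) = m*u + 5*u = 5*u + m*u)
l(Q) = 70 (l(Q) = (5*(5 + 2))*2 = (5*7)*2 = 35*2 = 70)
z(K) = -560 (z(K) = 70*(-8) = -560)
z(-164) - 1*32963 = -560 - 1*32963 = -560 - 32963 = -33523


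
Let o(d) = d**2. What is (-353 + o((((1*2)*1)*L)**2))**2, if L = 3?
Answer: 889249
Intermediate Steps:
(-353 + o((((1*2)*1)*L)**2))**2 = (-353 + ((((1*2)*1)*3)**2)**2)**2 = (-353 + (((2*1)*3)**2)**2)**2 = (-353 + ((2*3)**2)**2)**2 = (-353 + (6**2)**2)**2 = (-353 + 36**2)**2 = (-353 + 1296)**2 = 943**2 = 889249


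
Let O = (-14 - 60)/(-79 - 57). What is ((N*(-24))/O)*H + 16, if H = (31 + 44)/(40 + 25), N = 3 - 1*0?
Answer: -65744/481 ≈ -136.68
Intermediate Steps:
N = 3 (N = 3 + 0 = 3)
H = 15/13 (H = 75/65 = 75*(1/65) = 15/13 ≈ 1.1538)
O = 37/68 (O = -74/(-136) = -74*(-1/136) = 37/68 ≈ 0.54412)
((N*(-24))/O)*H + 16 = ((3*(-24))/(37/68))*(15/13) + 16 = -72*68/37*(15/13) + 16 = -4896/37*15/13 + 16 = -73440/481 + 16 = -65744/481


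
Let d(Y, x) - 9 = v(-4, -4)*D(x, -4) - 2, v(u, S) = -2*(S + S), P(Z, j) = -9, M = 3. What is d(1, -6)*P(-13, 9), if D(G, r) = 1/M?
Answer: -111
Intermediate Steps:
D(G, r) = ⅓ (D(G, r) = 1/3 = ⅓)
v(u, S) = -4*S
d(Y, x) = 37/3 (d(Y, x) = 9 + (-4*(-4)*(⅓) - 2) = 9 + (16*(⅓) - 2) = 9 + (16/3 - 2) = 9 + 10/3 = 37/3)
d(1, -6)*P(-13, 9) = (37/3)*(-9) = -111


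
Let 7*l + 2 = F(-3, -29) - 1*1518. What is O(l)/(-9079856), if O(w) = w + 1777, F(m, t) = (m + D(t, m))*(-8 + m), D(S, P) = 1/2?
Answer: -21893/127117984 ≈ -0.00017223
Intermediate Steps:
D(S, P) = 1/2
F(m, t) = (1/2 + m)*(-8 + m) (F(m, t) = (m + 1/2)*(-8 + m) = (1/2 + m)*(-8 + m))
l = -2985/14 (l = -2/7 + ((-4 + (-3)**2 - 15/2*(-3)) - 1*1518)/7 = -2/7 + ((-4 + 9 + 45/2) - 1518)/7 = -2/7 + (55/2 - 1518)/7 = -2/7 + (1/7)*(-2981/2) = -2/7 - 2981/14 = -2985/14 ≈ -213.21)
O(w) = 1777 + w
O(l)/(-9079856) = (1777 - 2985/14)/(-9079856) = (21893/14)*(-1/9079856) = -21893/127117984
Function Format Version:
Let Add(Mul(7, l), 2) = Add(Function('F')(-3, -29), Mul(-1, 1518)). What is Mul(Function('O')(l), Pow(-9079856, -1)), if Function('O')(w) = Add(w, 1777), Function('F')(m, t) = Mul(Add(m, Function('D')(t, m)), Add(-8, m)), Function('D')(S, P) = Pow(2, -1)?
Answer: Rational(-21893, 127117984) ≈ -0.00017223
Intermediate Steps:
Function('D')(S, P) = Rational(1, 2)
Function('F')(m, t) = Mul(Add(Rational(1, 2), m), Add(-8, m)) (Function('F')(m, t) = Mul(Add(m, Rational(1, 2)), Add(-8, m)) = Mul(Add(Rational(1, 2), m), Add(-8, m)))
l = Rational(-2985, 14) (l = Add(Rational(-2, 7), Mul(Rational(1, 7), Add(Add(-4, Pow(-3, 2), Mul(Rational(-15, 2), -3)), Mul(-1, 1518)))) = Add(Rational(-2, 7), Mul(Rational(1, 7), Add(Add(-4, 9, Rational(45, 2)), -1518))) = Add(Rational(-2, 7), Mul(Rational(1, 7), Add(Rational(55, 2), -1518))) = Add(Rational(-2, 7), Mul(Rational(1, 7), Rational(-2981, 2))) = Add(Rational(-2, 7), Rational(-2981, 14)) = Rational(-2985, 14) ≈ -213.21)
Function('O')(w) = Add(1777, w)
Mul(Function('O')(l), Pow(-9079856, -1)) = Mul(Add(1777, Rational(-2985, 14)), Pow(-9079856, -1)) = Mul(Rational(21893, 14), Rational(-1, 9079856)) = Rational(-21893, 127117984)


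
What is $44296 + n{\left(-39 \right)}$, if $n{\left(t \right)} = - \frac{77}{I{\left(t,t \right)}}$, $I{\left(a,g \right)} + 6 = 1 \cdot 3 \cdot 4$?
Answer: $\frac{265699}{6} \approx 44283.0$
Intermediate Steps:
$I{\left(a,g \right)} = 6$ ($I{\left(a,g \right)} = -6 + 1 \cdot 3 \cdot 4 = -6 + 3 \cdot 4 = -6 + 12 = 6$)
$n{\left(t \right)} = - \frac{77}{6}$
$44296 + n{\left(-39 \right)} = 44296 - \frac{77}{6} = \frac{265699}{6}$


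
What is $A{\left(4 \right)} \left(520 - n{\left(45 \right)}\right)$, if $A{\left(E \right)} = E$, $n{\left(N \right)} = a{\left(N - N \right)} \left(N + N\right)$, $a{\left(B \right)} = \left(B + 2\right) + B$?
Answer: $1360$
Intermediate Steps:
$a{\left(B \right)} = 2 + 2 B$ ($a{\left(B \right)} = \left(2 + B\right) + B = 2 + 2 B$)
$n{\left(N \right)} = 4 N$ ($n{\left(N \right)} = \left(2 + 2 \left(N - N\right)\right) \left(N + N\right) = \left(2 + 2 \cdot 0\right) 2 N = \left(2 + 0\right) 2 N = 2 \cdot 2 N = 4 N$)
$A{\left(4 \right)} \left(520 - n{\left(45 \right)}\right) = 4 \left(520 - 4 \cdot 45\right) = 4 \left(520 - 180\right) = 4 \cdot 340 = 1360$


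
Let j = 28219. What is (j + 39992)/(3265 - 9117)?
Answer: -6201/532 ≈ -11.656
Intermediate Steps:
(j + 39992)/(3265 - 9117) = (28219 + 39992)/(3265 - 9117) = 68211/(-5852) = 68211*(-1/5852) = -6201/532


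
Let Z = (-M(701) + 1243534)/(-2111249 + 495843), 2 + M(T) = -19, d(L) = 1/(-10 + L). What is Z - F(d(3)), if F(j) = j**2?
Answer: -62549601/79154894 ≈ -0.79022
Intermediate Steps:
M(T) = -21 (M(T) = -2 - 19 = -21)
Z = -1243555/1615406 (Z = (-1*(-21) + 1243534)/(-2111249 + 495843) = (21 + 1243534)/(-1615406) = 1243555*(-1/1615406) = -1243555/1615406 ≈ -0.76981)
Z - F(d(3)) = -1243555/1615406 - (1/(-10 + 3))**2 = -1243555/1615406 - (1/(-7))**2 = -1243555/1615406 - (-1/7)**2 = -1243555/1615406 - 1*1/49 = -1243555/1615406 - 1/49 = -62549601/79154894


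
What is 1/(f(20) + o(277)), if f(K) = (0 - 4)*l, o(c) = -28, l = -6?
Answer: -¼ ≈ -0.25000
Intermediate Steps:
f(K) = 24 (f(K) = (0 - 4)*(-6) = -4*(-6) = 24)
1/(f(20) + o(277)) = 1/(24 - 28) = 1/(-4) = -¼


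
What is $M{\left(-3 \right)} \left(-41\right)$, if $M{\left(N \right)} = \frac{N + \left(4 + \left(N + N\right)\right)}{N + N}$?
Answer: $- \frac{205}{6} \approx -34.167$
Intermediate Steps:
$M{\left(N \right)} = \frac{4 + 3 N}{2 N}$ ($M{\left(N \right)} = \frac{N + \left(4 + 2 N\right)}{2 N} = \left(4 + 3 N\right) \frac{1}{2 N} = \frac{4 + 3 N}{2 N}$)
$M{\left(-3 \right)} \left(-41\right) = \left(\frac{3}{2} + \frac{2}{-3}\right) \left(-41\right) = \left(\frac{3}{2} + 2 \left(- \frac{1}{3}\right)\right) \left(-41\right) = \left(\frac{3}{2} - \frac{2}{3}\right) \left(-41\right) = \frac{5}{6} \left(-41\right) = - \frac{205}{6}$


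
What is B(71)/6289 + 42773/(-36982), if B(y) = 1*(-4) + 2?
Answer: -269073361/232579798 ≈ -1.1569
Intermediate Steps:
B(y) = -2 (B(y) = -4 + 2 = -2)
B(71)/6289 + 42773/(-36982) = -2/6289 + 42773/(-36982) = -2*1/6289 + 42773*(-1/36982) = -2/6289 - 42773/36982 = -269073361/232579798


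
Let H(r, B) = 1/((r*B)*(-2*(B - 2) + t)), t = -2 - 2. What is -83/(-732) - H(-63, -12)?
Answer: 125435/1106784 ≈ 0.11333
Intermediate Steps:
t = -4
H(r, B) = -1/(2*B²*r) (H(r, B) = 1/((r*B)*(-2*(B - 2) - 4)) = 1/((B*r)*(-2*(-2 + B) - 4)) = 1/((B*r)*((4 - 2*B) - 4)) = 1/((B*r)*(-2*B)) = 1/(-2*r*B²) = -1/(2*B²*r))
-83/(-732) - H(-63, -12) = -83/(-732) - (-1)/(2*(-12)²*(-63)) = -83*(-1/732) - (-1)*(-1)/(2*144*63) = 83/732 - 1*1/18144 = 83/732 - 1/18144 = 125435/1106784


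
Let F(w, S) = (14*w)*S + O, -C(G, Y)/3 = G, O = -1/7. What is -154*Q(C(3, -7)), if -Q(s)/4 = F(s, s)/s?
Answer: -698456/9 ≈ -77606.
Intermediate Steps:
O = -1/7 (O = -1*1/7 = -1/7 ≈ -0.14286)
C(G, Y) = -3*G
F(w, S) = -1/7 + 14*S*w (F(w, S) = (14*w)*S - 1/7 = 14*S*w - 1/7 = -1/7 + 14*S*w)
Q(s) = -4*(-1/7 + 14*s**2)/s (Q(s) = -4*(-1/7 + 14*s*s)/s = -4*(-1/7 + 14*s**2)/s)
-154*Q(C(3, -7)) = -154*(-(-168)*3 + 4/(7*((-3*3)))) = -154*(-56*(-9) + (4/7)/(-9)) = -154*(504 + (4/7)*(-1/9)) = -154*(504 - 4/63) = -154*31748/63 = -698456/9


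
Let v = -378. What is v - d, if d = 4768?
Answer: -5146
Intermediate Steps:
v - d = -378 - 1*4768 = -378 - 4768 = -5146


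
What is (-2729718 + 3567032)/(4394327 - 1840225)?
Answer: 418657/1277051 ≈ 0.32783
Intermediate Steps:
(-2729718 + 3567032)/(4394327 - 1840225) = 837314/2554102 = 837314*(1/2554102) = 418657/1277051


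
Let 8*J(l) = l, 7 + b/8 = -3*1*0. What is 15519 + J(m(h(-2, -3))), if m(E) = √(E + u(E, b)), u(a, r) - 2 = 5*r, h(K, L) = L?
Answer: 15519 + I*√281/8 ≈ 15519.0 + 2.0954*I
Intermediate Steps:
b = -56 (b = -56 + 8*(-3*1*0) = -56 + 8*(-3*0) = -56 + 8*0 = -56 + 0 = -56)
u(a, r) = 2 + 5*r
m(E) = √(-278 + E) (m(E) = √(E + (2 + 5*(-56))) = √(E + (2 - 280)) = √(E - 278) = √(-278 + E))
J(l) = l/8
15519 + J(m(h(-2, -3))) = 15519 + √(-278 - 3)/8 = 15519 + √(-281)/8 = 15519 + (I*√281)/8 = 15519 + I*√281/8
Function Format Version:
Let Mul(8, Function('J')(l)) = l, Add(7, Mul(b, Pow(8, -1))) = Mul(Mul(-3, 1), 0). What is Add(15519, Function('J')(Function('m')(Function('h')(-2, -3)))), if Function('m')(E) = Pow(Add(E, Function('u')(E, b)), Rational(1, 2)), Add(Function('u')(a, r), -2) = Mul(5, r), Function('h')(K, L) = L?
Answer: Add(15519, Mul(Rational(1, 8), I, Pow(281, Rational(1, 2)))) ≈ Add(15519., Mul(2.0954, I))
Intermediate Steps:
b = -56 (b = Add(-56, Mul(8, Mul(Mul(-3, 1), 0))) = Add(-56, Mul(8, Mul(-3, 0))) = Add(-56, Mul(8, 0)) = Add(-56, 0) = -56)
Function('u')(a, r) = Add(2, Mul(5, r))
Function('m')(E) = Pow(Add(-278, E), Rational(1, 2)) (Function('m')(E) = Pow(Add(E, Add(2, Mul(5, -56))), Rational(1, 2)) = Pow(Add(E, Add(2, -280)), Rational(1, 2)) = Pow(Add(E, -278), Rational(1, 2)) = Pow(Add(-278, E), Rational(1, 2)))
Function('J')(l) = Mul(Rational(1, 8), l)
Add(15519, Function('J')(Function('m')(Function('h')(-2, -3)))) = Add(15519, Mul(Rational(1, 8), Pow(Add(-278, -3), Rational(1, 2)))) = Add(15519, Mul(Rational(1, 8), Pow(-281, Rational(1, 2)))) = Add(15519, Mul(Rational(1, 8), Mul(I, Pow(281, Rational(1, 2))))) = Add(15519, Mul(Rational(1, 8), I, Pow(281, Rational(1, 2))))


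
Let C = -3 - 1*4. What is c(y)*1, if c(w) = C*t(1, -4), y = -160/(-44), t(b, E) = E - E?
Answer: 0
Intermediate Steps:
C = -7 (C = -3 - 4 = -7)
t(b, E) = 0
y = 40/11 (y = -160*(-1/44) = 40/11 ≈ 3.6364)
c(w) = 0 (c(w) = -7*0 = 0)
c(y)*1 = 0*1 = 0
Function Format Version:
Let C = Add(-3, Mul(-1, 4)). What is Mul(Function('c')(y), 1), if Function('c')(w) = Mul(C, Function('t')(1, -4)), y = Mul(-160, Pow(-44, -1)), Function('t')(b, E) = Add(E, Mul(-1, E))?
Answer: 0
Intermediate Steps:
C = -7 (C = Add(-3, -4) = -7)
Function('t')(b, E) = 0
y = Rational(40, 11) (y = Mul(-160, Rational(-1, 44)) = Rational(40, 11) ≈ 3.6364)
Function('c')(w) = 0 (Function('c')(w) = Mul(-7, 0) = 0)
Mul(Function('c')(y), 1) = Mul(0, 1) = 0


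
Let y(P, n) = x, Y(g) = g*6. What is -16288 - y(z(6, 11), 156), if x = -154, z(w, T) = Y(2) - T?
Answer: -16134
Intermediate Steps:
Y(g) = 6*g
z(w, T) = 12 - T (z(w, T) = 6*2 - T = 12 - T)
y(P, n) = -154
-16288 - y(z(6, 11), 156) = -16288 - 1*(-154) = -16288 + 154 = -16134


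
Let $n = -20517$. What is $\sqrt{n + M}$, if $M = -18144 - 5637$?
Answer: $3 i \sqrt{4922} \approx 210.47 i$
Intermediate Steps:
$M = -23781$ ($M = -18144 - 5637 = -23781$)
$\sqrt{n + M} = \sqrt{-20517 - 23781} = \sqrt{-44298} = 3 i \sqrt{4922}$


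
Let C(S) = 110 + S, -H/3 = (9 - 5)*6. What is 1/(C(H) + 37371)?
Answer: 1/37409 ≈ 2.6732e-5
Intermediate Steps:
H = -72 (H = -3*(9 - 5)*6 = -12*6 = -3*24 = -72)
1/(C(H) + 37371) = 1/((110 - 72) + 37371) = 1/(38 + 37371) = 1/37409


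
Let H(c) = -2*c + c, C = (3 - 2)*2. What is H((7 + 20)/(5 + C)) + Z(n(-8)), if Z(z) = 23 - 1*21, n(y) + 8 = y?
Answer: -13/7 ≈ -1.8571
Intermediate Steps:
C = 2 (C = 1*2 = 2)
n(y) = -8 + y
H(c) = -c
Z(z) = 2 (Z(z) = 23 - 21 = 2)
H((7 + 20)/(5 + C)) + Z(n(-8)) = -(7 + 20)/(5 + 2) + 2 = -27/7 + 2 = -13/7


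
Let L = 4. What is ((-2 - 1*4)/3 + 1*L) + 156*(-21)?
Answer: -3274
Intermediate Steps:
((-2 - 1*4)/3 + 1*L) + 156*(-21) = ((-2 - 1*4)/3 + 1*4) + 156*(-21) = ((-2 - 4)*(1/3) + 4) - 3276 = (-6*1/3 + 4) - 3276 = (-2 + 4) - 3276 = 2 - 3276 = -3274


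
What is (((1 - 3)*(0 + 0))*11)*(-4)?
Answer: 0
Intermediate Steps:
(((1 - 3)*(0 + 0))*11)*(-4) = (-2*0*11)*(-4) = (0*11)*(-4) = 0*(-4) = 0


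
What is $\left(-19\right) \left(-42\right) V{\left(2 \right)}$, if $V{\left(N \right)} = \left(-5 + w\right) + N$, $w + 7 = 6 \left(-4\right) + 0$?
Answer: $-27132$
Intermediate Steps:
$w = -31$ ($w = -7 + \left(6 \left(-4\right) + 0\right) = -7 + \left(-24 + 0\right) = -7 - 24 = -31$)
$V{\left(N \right)} = -36 + N$ ($V{\left(N \right)} = \left(-5 - 31\right) + N = -36 + N$)
$\left(-19\right) \left(-42\right) V{\left(2 \right)} = \left(-19\right) \left(-42\right) \left(-36 + 2\right) = 798 \left(-34\right) = -27132$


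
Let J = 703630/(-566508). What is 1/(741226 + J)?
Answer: 16662/12350286917 ≈ 1.3491e-6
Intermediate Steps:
J = -20695/16662 (J = 703630*(-1/566508) = -20695/16662 ≈ -1.2420)
1/(741226 + J) = 1/(741226 - 20695/16662) = 1/(12350286917/16662) = 16662/12350286917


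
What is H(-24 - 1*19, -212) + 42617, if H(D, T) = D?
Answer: 42574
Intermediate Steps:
H(-24 - 1*19, -212) + 42617 = (-24 - 1*19) + 42617 = (-24 - 19) + 42617 = -43 + 42617 = 42574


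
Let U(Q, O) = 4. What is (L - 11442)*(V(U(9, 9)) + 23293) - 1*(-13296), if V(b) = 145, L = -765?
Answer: -286094370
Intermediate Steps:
(L - 11442)*(V(U(9, 9)) + 23293) - 1*(-13296) = (-765 - 11442)*(145 + 23293) - 1*(-13296) = -12207*23438 + 13296 = -286107666 + 13296 = -286094370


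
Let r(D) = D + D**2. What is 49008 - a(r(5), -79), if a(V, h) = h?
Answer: 49087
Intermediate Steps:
49008 - a(r(5), -79) = 49008 - 1*(-79) = 49008 + 79 = 49087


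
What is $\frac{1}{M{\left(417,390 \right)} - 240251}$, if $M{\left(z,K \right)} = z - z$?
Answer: $- \frac{1}{240251} \approx -4.1623 \cdot 10^{-6}$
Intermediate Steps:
$M{\left(z,K \right)} = 0$
$\frac{1}{M{\left(417,390 \right)} - 240251} = \frac{1}{0 - 240251} = \frac{1}{-240251} = - \frac{1}{240251}$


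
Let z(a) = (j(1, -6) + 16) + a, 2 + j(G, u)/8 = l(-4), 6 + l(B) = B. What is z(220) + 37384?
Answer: 37524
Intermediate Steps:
l(B) = -6 + B
j(G, u) = -96 (j(G, u) = -16 + 8*(-6 - 4) = -16 + 8*(-10) = -16 - 80 = -96)
z(a) = -80 + a (z(a) = (-96 + 16) + a = -80 + a)
z(220) + 37384 = (-80 + 220) + 37384 = 140 + 37384 = 37524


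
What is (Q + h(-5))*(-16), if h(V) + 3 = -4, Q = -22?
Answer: 464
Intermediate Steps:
h(V) = -7 (h(V) = -3 - 4 = -7)
(Q + h(-5))*(-16) = (-22 - 7)*(-16) = -29*(-16) = 464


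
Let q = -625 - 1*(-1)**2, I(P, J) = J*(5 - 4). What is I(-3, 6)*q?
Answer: -3756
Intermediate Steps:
I(P, J) = J (I(P, J) = J*1 = J)
q = -626 (q = -625 - 1*1 = -625 - 1 = -626)
I(-3, 6)*q = 6*(-626) = -3756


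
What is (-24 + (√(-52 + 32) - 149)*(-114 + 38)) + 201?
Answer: 11501 - 152*I*√5 ≈ 11501.0 - 339.88*I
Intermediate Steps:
(-24 + (√(-52 + 32) - 149)*(-114 + 38)) + 201 = (-24 + (√(-20) - 149)*(-76)) + 201 = (-24 + (2*I*√5 - 149)*(-76)) + 201 = (-24 + (-149 + 2*I*√5)*(-76)) + 201 = (-24 + (11324 - 152*I*√5)) + 201 = (11300 - 152*I*√5) + 201 = 11501 - 152*I*√5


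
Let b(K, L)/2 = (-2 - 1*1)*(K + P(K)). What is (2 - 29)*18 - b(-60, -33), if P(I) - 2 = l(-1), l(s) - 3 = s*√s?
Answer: -816 - 6*I ≈ -816.0 - 6.0*I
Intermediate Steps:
l(s) = 3 + s^(3/2) (l(s) = 3 + s*√s = 3 + s^(3/2))
P(I) = 5 - I (P(I) = 2 + (3 + (-1)^(3/2)) = 2 + (3 - I) = 5 - I)
b(K, L) = -30 - 6*K + 6*I (b(K, L) = 2*((-2 - 1*1)*(K + (5 - I))) = 2*((-2 - 1)*(5 + K - I)) = 2*(-3*(5 + K - I)) = 2*(-15 - 3*K + 3*I) = -30 - 6*K + 6*I)
(2 - 29)*18 - b(-60, -33) = (2 - 29)*18 - (-30 - 6*(-60) + 6*I) = -27*18 - (-30 + 360 + 6*I) = -486 - (330 + 6*I) = -486 + (-330 - 6*I) = -816 - 6*I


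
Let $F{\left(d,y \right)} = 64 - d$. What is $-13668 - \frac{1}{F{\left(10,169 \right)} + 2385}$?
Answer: $- \frac{33336253}{2439} \approx -13668.0$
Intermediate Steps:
$-13668 - \frac{1}{F{\left(10,169 \right)} + 2385} = -13668 - \frac{1}{\left(64 - 10\right) + 2385} = -13668 - \frac{1}{54 + 2385} = -13668 - \frac{1}{2439} = - \frac{33336253}{2439}$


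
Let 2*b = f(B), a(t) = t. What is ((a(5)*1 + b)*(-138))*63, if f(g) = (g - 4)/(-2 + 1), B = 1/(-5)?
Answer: -308637/5 ≈ -61727.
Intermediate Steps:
B = -1/5 ≈ -0.20000
f(g) = 4 - g (f(g) = (-4 + g)/(-1) = (-4 + g)*(-1) = 4 - g)
b = 21/10 (b = (4 - 1*(-1/5))/2 = (4 + 1/5)/2 = (1/2)*(21/5) = 21/10 ≈ 2.1000)
((a(5)*1 + b)*(-138))*63 = ((5*1 + 21/10)*(-138))*63 = ((5 + 21/10)*(-138))*63 = ((71/10)*(-138))*63 = -4899/5*63 = -308637/5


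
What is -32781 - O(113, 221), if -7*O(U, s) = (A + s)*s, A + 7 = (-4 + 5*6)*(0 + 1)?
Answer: -176427/7 ≈ -25204.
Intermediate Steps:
A = 19 (A = -7 + (-4 + 5*6)*(0 + 1) = -7 + (-4 + 30)*1 = -7 + 26*1 = -7 + 26 = 19)
O(U, s) = -s*(19 + s)/7 (O(U, s) = -(19 + s)*s/7 = -s*(19 + s)/7)
-32781 - O(113, 221) = -32781 - (-1)*221*(19 + 221)/7 = -32781 - (-1)*221*240/7 = -32781 - 1*(-53040/7) = -32781 + 53040/7 = -176427/7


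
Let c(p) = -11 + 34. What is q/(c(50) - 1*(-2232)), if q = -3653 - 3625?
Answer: -7278/2255 ≈ -3.2275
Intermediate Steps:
c(p) = 23
q = -7278
q/(c(50) - 1*(-2232)) = -7278/(23 - 1*(-2232)) = -7278/(23 + 2232) = -7278/2255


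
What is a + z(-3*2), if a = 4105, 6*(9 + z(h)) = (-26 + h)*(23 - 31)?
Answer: 12416/3 ≈ 4138.7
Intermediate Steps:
z(h) = 77/3 - 4*h/3 (z(h) = -9 + ((-26 + h)*(23 - 31))/6 = -9 + ((-26 + h)*(-8))/6 = -9 + (208 - 8*h)/6 = -9 + (104/3 - 4*h/3) = 77/3 - 4*h/3)
a + z(-3*2) = 4105 + (77/3 - (-4)*2) = 4105 + (77/3 - 4/3*(-6)) = 4105 + (77/3 + 8) = 4105 + 101/3 = 12416/3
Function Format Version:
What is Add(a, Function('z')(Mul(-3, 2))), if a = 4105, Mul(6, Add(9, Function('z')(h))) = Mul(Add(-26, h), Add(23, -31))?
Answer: Rational(12416, 3) ≈ 4138.7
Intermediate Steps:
Function('z')(h) = Add(Rational(77, 3), Mul(Rational(-4, 3), h)) (Function('z')(h) = Add(-9, Mul(Rational(1, 6), Mul(Add(-26, h), Add(23, -31)))) = Add(-9, Mul(Rational(1, 6), Mul(Add(-26, h), -8))) = Add(-9, Mul(Rational(1, 6), Add(208, Mul(-8, h)))) = Add(-9, Add(Rational(104, 3), Mul(Rational(-4, 3), h))) = Add(Rational(77, 3), Mul(Rational(-4, 3), h)))
Add(a, Function('z')(Mul(-3, 2))) = Add(4105, Add(Rational(77, 3), Mul(Rational(-4, 3), Mul(-3, 2)))) = Add(4105, Add(Rational(77, 3), Mul(Rational(-4, 3), -6))) = Add(4105, Add(Rational(77, 3), 8)) = Add(4105, Rational(101, 3)) = Rational(12416, 3)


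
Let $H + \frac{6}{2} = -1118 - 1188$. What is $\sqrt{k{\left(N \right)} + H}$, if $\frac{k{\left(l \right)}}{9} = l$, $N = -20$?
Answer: $i \sqrt{2489} \approx 49.89 i$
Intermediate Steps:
$k{\left(l \right)} = 9 l$
$H = -2309$ ($H = -3 - 2306 = -2309$)
$\sqrt{k{\left(N \right)} + H} = \sqrt{9 \left(-20\right) - 2309} = \sqrt{-180 - 2309} = \sqrt{-2489} = i \sqrt{2489}$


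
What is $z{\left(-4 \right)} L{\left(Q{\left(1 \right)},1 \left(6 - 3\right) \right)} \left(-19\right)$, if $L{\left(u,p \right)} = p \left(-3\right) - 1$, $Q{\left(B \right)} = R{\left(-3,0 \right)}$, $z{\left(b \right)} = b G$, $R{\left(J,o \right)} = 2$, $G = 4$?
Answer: $-3040$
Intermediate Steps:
$z{\left(b \right)} = 4 b$ ($z{\left(b \right)} = b 4 = 4 b$)
$Q{\left(B \right)} = 2$
$L{\left(u,p \right)} = -1 - 3 p$ ($L{\left(u,p \right)} = - 3 p - 1 = -1 - 3 p$)
$z{\left(-4 \right)} L{\left(Q{\left(1 \right)},1 \left(6 - 3\right) \right)} \left(-19\right) = 4 \left(-4\right) \left(-1 - 3 \cdot 1 \left(6 - 3\right)\right) \left(-19\right) = - 16 \left(-1 - 3 \cdot 1 \cdot 3\right) \left(-19\right) = - 16 \left(-1 - 9\right) \left(-19\right) = \left(-16\right) \left(-10\right) \left(-19\right) = 160 \left(-19\right) = -3040$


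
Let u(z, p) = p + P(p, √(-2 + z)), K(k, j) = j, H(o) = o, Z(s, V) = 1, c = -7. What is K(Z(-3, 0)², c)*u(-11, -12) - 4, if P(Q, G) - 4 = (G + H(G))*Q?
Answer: 52 + 168*I*√13 ≈ 52.0 + 605.73*I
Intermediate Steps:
P(Q, G) = 4 + 2*G*Q (P(Q, G) = 4 + (G + G)*Q = 4 + (2*G)*Q = 4 + 2*G*Q)
u(z, p) = 4 + p + 2*p*√(-2 + z) (u(z, p) = p + (4 + 2*√(-2 + z)*p) = p + (4 + 2*p*√(-2 + z)) = 4 + p + 2*p*√(-2 + z))
K(Z(-3, 0)², c)*u(-11, -12) - 4 = -7*(4 - 12 + 2*(-12)*√(-2 - 11)) - 4 = -7*(4 - 12 + 2*(-12)*√(-13)) - 4 = -7*(4 - 12 + 2*(-12)*(I*√13)) - 4 = -7*(4 - 12 - 24*I*√13) - 4 = -7*(-8 - 24*I*√13) - 4 = (56 + 168*I*√13) - 4 = 52 + 168*I*√13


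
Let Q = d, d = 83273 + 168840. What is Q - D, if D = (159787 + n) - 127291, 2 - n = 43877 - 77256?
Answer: 186236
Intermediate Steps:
n = 33381 (n = 2 - (43877 - 77256) = 2 - 1*(-33379) = 2 + 33379 = 33381)
d = 252113
D = 65877 (D = (159787 + 33381) - 127291 = 193168 - 127291 = 65877)
Q = 252113
Q - D = 252113 - 1*65877 = 252113 - 65877 = 186236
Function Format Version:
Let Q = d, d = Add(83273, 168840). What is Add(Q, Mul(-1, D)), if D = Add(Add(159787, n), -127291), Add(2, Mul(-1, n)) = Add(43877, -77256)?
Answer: 186236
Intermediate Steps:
n = 33381 (n = Add(2, Mul(-1, Add(43877, -77256))) = Add(2, Mul(-1, -33379)) = Add(2, 33379) = 33381)
d = 252113
D = 65877 (D = Add(Add(159787, 33381), -127291) = Add(193168, -127291) = 65877)
Q = 252113
Add(Q, Mul(-1, D)) = Add(252113, Mul(-1, 65877)) = Add(252113, -65877) = 186236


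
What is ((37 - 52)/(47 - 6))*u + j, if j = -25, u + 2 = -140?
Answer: 1105/41 ≈ 26.951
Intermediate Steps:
u = -142 (u = -2 - 140 = -142)
((37 - 52)/(47 - 6))*u + j = ((37 - 52)/(47 - 6))*(-142) - 25 = -15/41*(-142) - 25 = 2130/41 - 25 = 1105/41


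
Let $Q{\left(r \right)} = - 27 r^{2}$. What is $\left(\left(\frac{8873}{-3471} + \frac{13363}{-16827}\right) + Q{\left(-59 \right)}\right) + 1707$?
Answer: $- \frac{598883230856}{6489613} \approx -92283.0$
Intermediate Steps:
$\left(\left(\frac{8873}{-3471} + \frac{13363}{-16827}\right) + Q{\left(-59 \right)}\right) + 1707 = \left(\left(\frac{8873}{-3471} + \frac{13363}{-16827}\right) - 27 \left(-59\right)^{2}\right) + 1707 = \left(\left(8873 \left(- \frac{1}{3471}\right) + 13363 \left(- \frac{1}{16827}\right)\right) - 93987\right) + 1707 = \left(\left(- \frac{8873}{3471} - \frac{13363}{16827}\right) - 93987\right) + 1707 = \left(- \frac{21743216}{6489613} - 93987\right) + 1707 = - \frac{609961000247}{6489613} + 1707 = - \frac{598883230856}{6489613}$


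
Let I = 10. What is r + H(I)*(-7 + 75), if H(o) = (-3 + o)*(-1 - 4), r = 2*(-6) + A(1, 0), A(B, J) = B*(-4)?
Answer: -2396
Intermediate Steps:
A(B, J) = -4*B
r = -16 (r = 2*(-6) - 4*1 = -12 - 4 = -16)
H(o) = 15 - 5*o (H(o) = (-3 + o)*(-5) = 15 - 5*o)
r + H(I)*(-7 + 75) = -16 + (15 - 5*10)*(-7 + 75) = -16 + (15 - 50)*68 = -16 - 35*68 = -16 - 2380 = -2396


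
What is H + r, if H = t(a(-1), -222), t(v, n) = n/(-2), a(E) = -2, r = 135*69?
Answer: 9426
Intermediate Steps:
r = 9315
t(v, n) = -n/2 (t(v, n) = n*(-½) = -n/2)
H = 111 (H = -½*(-222) = 111)
H + r = 111 + 9315 = 9426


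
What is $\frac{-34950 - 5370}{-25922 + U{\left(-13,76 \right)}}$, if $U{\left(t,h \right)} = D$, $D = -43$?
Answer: $\frac{896}{577} \approx 1.5529$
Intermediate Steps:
$U{\left(t,h \right)} = -43$
$\frac{-34950 - 5370}{-25922 + U{\left(-13,76 \right)}} = \frac{-34950 - 5370}{-25922 - 43} = - \frac{40320}{-25965} = \left(-40320\right) \left(- \frac{1}{25965}\right) = \frac{896}{577}$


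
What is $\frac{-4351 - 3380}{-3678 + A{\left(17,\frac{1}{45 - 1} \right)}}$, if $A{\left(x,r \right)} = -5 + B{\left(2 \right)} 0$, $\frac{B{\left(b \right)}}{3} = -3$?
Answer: $\frac{7731}{3683} \approx 2.0991$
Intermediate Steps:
$B{\left(b \right)} = -9$ ($B{\left(b \right)} = 3 \left(-3\right) = -9$)
$A{\left(x,r \right)} = -5$ ($A{\left(x,r \right)} = -5 - 0 = -5 + 0 = -5$)
$\frac{-4351 - 3380}{-3678 + A{\left(17,\frac{1}{45 - 1} \right)}} = \frac{-4351 - 3380}{-3678 - 5} = - \frac{7731}{-3683} = \left(-7731\right) \left(- \frac{1}{3683}\right) = \frac{7731}{3683}$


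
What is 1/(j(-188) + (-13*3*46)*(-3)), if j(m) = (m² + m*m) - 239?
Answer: 1/75831 ≈ 1.3187e-5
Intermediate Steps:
j(m) = -239 + 2*m² (j(m) = (m² + m²) - 239 = 2*m² - 239 = -239 + 2*m²)
1/(j(-188) + (-13*3*46)*(-3)) = 1/((-239 + 2*(-188)²) + (-13*3*46)*(-3)) = 1/((-239 + 2*35344) - 39*46*(-3)) = 1/((-239 + 70688) - 1794*(-3)) = 1/(70449 + 5382) = 1/75831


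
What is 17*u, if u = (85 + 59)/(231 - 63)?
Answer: 102/7 ≈ 14.571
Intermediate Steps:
u = 6/7 (u = 144/168 = 144*(1/168) = 6/7 ≈ 0.85714)
17*u = 17*(6/7) = 102/7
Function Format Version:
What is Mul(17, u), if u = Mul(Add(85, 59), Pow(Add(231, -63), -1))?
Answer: Rational(102, 7) ≈ 14.571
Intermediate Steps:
u = Rational(6, 7) (u = Mul(144, Pow(168, -1)) = Mul(144, Rational(1, 168)) = Rational(6, 7) ≈ 0.85714)
Mul(17, u) = Mul(17, Rational(6, 7)) = Rational(102, 7)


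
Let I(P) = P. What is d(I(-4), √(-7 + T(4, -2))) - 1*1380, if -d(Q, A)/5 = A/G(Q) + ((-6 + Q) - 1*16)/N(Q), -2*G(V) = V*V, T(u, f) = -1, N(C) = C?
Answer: -2825/2 + 5*I*√2/4 ≈ -1412.5 + 1.7678*I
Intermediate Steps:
G(V) = -V²/2 (G(V) = -V*V/2 = -V²/2)
d(Q, A) = -5*(-22 + Q)/Q + 10*A/Q² (d(Q, A) = -5*(A/((-Q²/2)) + ((-6 + Q) - 1*16)/Q) = -5*(A*(-2/Q²) + ((-6 + Q) - 16)/Q) = -5*(-2*A/Q² + (-22 + Q)/Q) = -5*((-22 + Q)/Q - 2*A/Q²) = -5*(-22 + Q)/Q + 10*A/Q²)
d(I(-4), √(-7 + T(4, -2))) - 1*1380 = (-5 + 110/(-4) + 10*√(-7 - 1)/(-4)²) - 1*1380 = (-5 + 110*(-¼) + 10*√(-8)*(1/16)) - 1380 = (-5 - 55/2 + 10*(2*I*√2)*(1/16)) - 1380 = (-5 - 55/2 + 5*I*√2/4) - 1380 = (-65/2 + 5*I*√2/4) - 1380 = -2825/2 + 5*I*√2/4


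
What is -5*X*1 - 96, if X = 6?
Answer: -126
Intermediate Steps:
-5*X*1 - 96 = -5*6*1 - 96 = -30*1 - 96 = -30 - 96 = -126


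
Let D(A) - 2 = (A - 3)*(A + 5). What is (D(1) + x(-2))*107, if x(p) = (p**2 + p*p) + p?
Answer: -428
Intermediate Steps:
x(p) = p + 2*p**2 (x(p) = (p**2 + p**2) + p = 2*p**2 + p = p + 2*p**2)
D(A) = 2 + (-3 + A)*(5 + A) (D(A) = 2 + (A - 3)*(A + 5) = 2 + (-3 + A)*(5 + A))
(D(1) + x(-2))*107 = ((-13 + 1**2 + 2*1) - 2*(1 + 2*(-2)))*107 = ((-13 + 1 + 2) - 2*(1 - 4))*107 = (-10 - 2*(-3))*107 = (-10 + 6)*107 = -4*107 = -428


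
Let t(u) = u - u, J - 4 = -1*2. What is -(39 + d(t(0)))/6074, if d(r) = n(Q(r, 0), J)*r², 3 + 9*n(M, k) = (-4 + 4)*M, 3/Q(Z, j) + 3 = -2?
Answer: -39/6074 ≈ -0.0064208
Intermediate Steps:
J = 2 (J = 4 - 1*2 = 4 - 2 = 2)
Q(Z, j) = -⅗ (Q(Z, j) = 3/(-3 - 2) = 3/(-5) = 3*(-⅕) = -⅗)
n(M, k) = -⅓ (n(M, k) = -⅓ + ((-4 + 4)*M)/9 = -⅓ + (0*M)/9 = -⅓ + (⅑)*0 = -⅓ + 0 = -⅓)
t(u) = 0
d(r) = -r²/3
-(39 + d(t(0)))/6074 = -(39 - ⅓*0²)/6074 = -(39 - ⅓*0)*(1/6074) = -(39 + 0)*(1/6074) = -1*39*(1/6074) = -39*1/6074 = -39/6074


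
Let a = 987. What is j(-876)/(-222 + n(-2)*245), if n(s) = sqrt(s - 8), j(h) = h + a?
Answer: -12321/324767 - 27195*I*sqrt(10)/649534 ≈ -0.037938 - 0.1324*I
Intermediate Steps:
j(h) = 987 + h (j(h) = h + 987 = 987 + h)
n(s) = sqrt(-8 + s)
j(-876)/(-222 + n(-2)*245) = (987 - 876)/(-222 + sqrt(-8 - 2)*245) = 111/(-222 + sqrt(-10)*245) = 111/(-222 + (I*sqrt(10))*245) = 111/(-222 + 245*I*sqrt(10))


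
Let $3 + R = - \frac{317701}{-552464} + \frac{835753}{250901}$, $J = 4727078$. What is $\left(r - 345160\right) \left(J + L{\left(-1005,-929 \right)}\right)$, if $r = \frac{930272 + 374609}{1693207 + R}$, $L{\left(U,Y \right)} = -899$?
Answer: $- \frac{5244733919662235221377184488}{3215094950169713} \approx -1.6313 \cdot 10^{12}$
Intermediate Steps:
$R = \frac{1720460737}{1898818768}$ ($R = -3 + \left(- \frac{317701}{-552464} + \frac{835753}{250901}\right) = -3 + \left(\left(-317701\right) \left(- \frac{1}{552464}\right) + 835753 \cdot \frac{1}{250901}\right) = -3 + \left(\frac{317701}{552464} + \frac{835753}{250901}\right) = -3 + \frac{7416917041}{1898818768} = \frac{1720460737}{1898818768} \approx 0.90607$)
$r = \frac{2477732532806608}{3215094950169713}$ ($r = \frac{930272 + 374609}{1693207 + \frac{1720460737}{1898818768}} = \frac{1304881}{\frac{3215094950169713}{1898818768}} = 1304881 \cdot \frac{1898818768}{3215094950169713} = \frac{2477732532806608}{3215094950169713} \approx 0.77066$)
$\left(r - 345160\right) \left(J + L{\left(-1005,-929 \right)}\right) = \left(\frac{2477732532806608}{3215094950169713} - 345160\right) \left(4727078 - 899\right) = \left(- \frac{1109719695268045332472}{3215094950169713}\right) 4726179 = - \frac{5244733919662235221377184488}{3215094950169713}$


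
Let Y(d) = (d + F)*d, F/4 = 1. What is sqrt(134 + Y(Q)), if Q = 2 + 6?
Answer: sqrt(230) ≈ 15.166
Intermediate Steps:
F = 4 (F = 4*1 = 4)
Q = 8
Y(d) = d*(4 + d) (Y(d) = (d + 4)*d = (4 + d)*d = d*(4 + d))
sqrt(134 + Y(Q)) = sqrt(134 + 8*(4 + 8)) = sqrt(134 + 8*12) = sqrt(134 + 96) = sqrt(230)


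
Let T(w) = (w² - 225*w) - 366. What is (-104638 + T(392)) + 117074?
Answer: 77534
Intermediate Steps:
T(w) = -366 + w² - 225*w
(-104638 + T(392)) + 117074 = (-104638 + (-366 + 392² - 225*392)) + 117074 = (-104638 + (-366 + 153664 - 88200)) + 117074 = (-104638 + 65098) + 117074 = -39540 + 117074 = 77534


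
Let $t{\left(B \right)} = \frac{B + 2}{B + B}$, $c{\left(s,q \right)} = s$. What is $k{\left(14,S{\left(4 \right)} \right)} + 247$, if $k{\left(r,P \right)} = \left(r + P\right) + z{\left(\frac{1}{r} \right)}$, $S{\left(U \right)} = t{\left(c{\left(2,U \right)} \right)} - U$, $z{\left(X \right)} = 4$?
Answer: $262$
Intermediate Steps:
$t{\left(B \right)} = \frac{2 + B}{2 B}$
$S{\left(U \right)} = 1 - U$ ($S{\left(U \right)} = \frac{2 + 2}{2 \cdot 2} - U = \frac{1}{2} \cdot \frac{1}{2} \cdot 4 - U = 1 - U$)
$k{\left(r,P \right)} = 4 + P + r$ ($k{\left(r,P \right)} = \left(r + P\right) + 4 = \left(P + r\right) + 4 = 4 + P + r$)
$k{\left(14,S{\left(4 \right)} \right)} + 247 = \left(4 + \left(1 - 4\right) + 14\right) + 247 = \left(4 - 3 + 14\right) + 247 = 15 + 247 = 262$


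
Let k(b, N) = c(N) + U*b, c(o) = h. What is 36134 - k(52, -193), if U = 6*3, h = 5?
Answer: 35193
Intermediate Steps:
c(o) = 5
U = 18
k(b, N) = 5 + 18*b
36134 - k(52, -193) = 36134 - (5 + 18*52) = 36134 - (5 + 936) = 36134 - 1*941 = 36134 - 941 = 35193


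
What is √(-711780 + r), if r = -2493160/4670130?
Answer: 2*I*√38810036851715982/467013 ≈ 843.67*I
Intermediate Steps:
r = -249316/467013 (r = -2493160*1/4670130 = -249316/467013 ≈ -0.53385)
√(-711780 + r) = √(-711780 - 249316/467013) = √(-332410762456/467013) = 2*I*√38810036851715982/467013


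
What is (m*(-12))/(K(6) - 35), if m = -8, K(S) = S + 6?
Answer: -96/23 ≈ -4.1739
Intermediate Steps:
K(S) = 6 + S
(m*(-12))/(K(6) - 35) = (-8*(-12))/((6 + 6) - 35) = 96/(12 - 35) = 96/(-23) = 96*(-1/23) = -96/23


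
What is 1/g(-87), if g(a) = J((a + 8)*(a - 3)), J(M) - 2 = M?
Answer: 1/7112 ≈ 0.00014061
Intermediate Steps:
J(M) = 2 + M
g(a) = 2 + (-3 + a)*(8 + a) (g(a) = 2 + (a + 8)*(a - 3) = 2 + (8 + a)*(-3 + a) = 2 + (-3 + a)*(8 + a))
1/g(-87) = 1/(-22 + (-87)**2 + 5*(-87)) = 1/(-22 + 7569 - 435) = 1/7112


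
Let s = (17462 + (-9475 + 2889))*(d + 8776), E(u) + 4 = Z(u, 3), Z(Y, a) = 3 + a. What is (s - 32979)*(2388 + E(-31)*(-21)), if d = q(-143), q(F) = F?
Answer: 220194455034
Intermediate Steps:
E(u) = 2 (E(u) = -4 + (3 + 3) = -4 + 6 = 2)
d = -143
s = 93892508 (s = (17462 + (-9475 + 2889))*(-143 + 8776) = (17462 - 6586)*8633 = 10876*8633 = 93892508)
(s - 32979)*(2388 + E(-31)*(-21)) = (93892508 - 32979)*(2388 + 2*(-21)) = 93859529*(2388 - 42) = 93859529*2346 = 220194455034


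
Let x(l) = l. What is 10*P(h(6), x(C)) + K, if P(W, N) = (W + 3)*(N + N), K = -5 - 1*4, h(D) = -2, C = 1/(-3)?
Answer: -47/3 ≈ -15.667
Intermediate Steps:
C = -⅓ ≈ -0.33333
K = -9 (K = -5 - 4 = -9)
P(W, N) = 2*N*(3 + W) (P(W, N) = (3 + W)*(2*N) = 2*N*(3 + W))
10*P(h(6), x(C)) + K = 10*(2*(-⅓)*(3 - 2)) - 9 = 10*(2*(-⅓)*1) - 9 = 10*(-⅔) - 9 = -20/3 - 9 = -47/3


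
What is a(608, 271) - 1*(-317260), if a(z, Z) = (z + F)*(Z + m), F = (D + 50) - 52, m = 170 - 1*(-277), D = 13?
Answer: 761702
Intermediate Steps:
m = 447 (m = 170 + 277 = 447)
F = 11 (F = (13 + 50) - 52 = 63 - 52 = 11)
a(z, Z) = (11 + z)*(447 + Z) (a(z, Z) = (z + 11)*(Z + 447) = (11 + z)*(447 + Z))
a(608, 271) - 1*(-317260) = (4917 + 11*271 + 447*608 + 271*608) - 1*(-317260) = (4917 + 2981 + 271776 + 164768) + 317260 = 444442 + 317260 = 761702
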